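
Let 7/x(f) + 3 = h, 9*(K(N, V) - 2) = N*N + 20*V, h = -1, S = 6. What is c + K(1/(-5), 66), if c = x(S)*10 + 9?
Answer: 63077/450 ≈ 140.17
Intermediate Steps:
K(N, V) = 2 + N²/9 + 20*V/9 (K(N, V) = 2 + (N*N + 20*V)/9 = 2 + (N² + 20*V)/9 = 2 + (N²/9 + 20*V/9) = 2 + N²/9 + 20*V/9)
x(f) = -7/4 (x(f) = 7/(-3 - 1) = 7/(-4) = 7*(-¼) = -7/4)
c = -17/2 (c = -7/4*10 + 9 = -35/2 + 9 = -17/2 ≈ -8.5000)
c + K(1/(-5), 66) = -17/2 + (2 + (1/(-5))²/9 + (20/9)*66) = -17/2 + (2 + (-⅕)²/9 + 440/3) = -17/2 + (2 + (⅑)*(1/25) + 440/3) = -17/2 + (2 + 1/225 + 440/3) = -17/2 + 33451/225 = 63077/450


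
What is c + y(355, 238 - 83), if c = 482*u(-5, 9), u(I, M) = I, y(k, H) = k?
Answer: -2055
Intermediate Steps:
c = -2410 (c = 482*(-5) = -2410)
c + y(355, 238 - 83) = -2410 + 355 = -2055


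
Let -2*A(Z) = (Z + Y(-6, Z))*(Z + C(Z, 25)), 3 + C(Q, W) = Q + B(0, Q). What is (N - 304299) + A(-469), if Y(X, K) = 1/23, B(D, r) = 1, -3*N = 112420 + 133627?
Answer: -41863972/69 ≈ -6.0672e+5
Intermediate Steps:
N = -246047/3 (N = -(112420 + 133627)/3 = -1/3*246047 = -246047/3 ≈ -82016.)
C(Q, W) = -2 + Q (C(Q, W) = -3 + (Q + 1) = -3 + (1 + Q) = -2 + Q)
Y(X, K) = 1/23
A(Z) = -(-2 + 2*Z)*(1/23 + Z)/2 (A(Z) = -(Z + 1/23)*(Z + (-2 + Z))/2 = -(1/23 + Z)*(-2 + 2*Z)/2 = -(-2 + 2*Z)*(1/23 + Z)/2)
(N - 304299) + A(-469) = (-246047/3 - 304299) + (1/23 - 1*(-469)**2 + (22/23)*(-469)) = -1158944/3 + (1/23 - 1*219961 - 10318/23) = -1158944/3 + (1/23 - 219961 - 10318/23) = -1158944/3 - 5069420/23 = -41863972/69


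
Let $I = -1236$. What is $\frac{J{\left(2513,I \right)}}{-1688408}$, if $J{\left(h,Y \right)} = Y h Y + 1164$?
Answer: $- \frac{959775303}{422102} \approx -2273.8$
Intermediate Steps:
$J{\left(h,Y \right)} = 1164 + h Y^{2}$ ($J{\left(h,Y \right)} = h Y^{2} + 1164 = 1164 + h Y^{2}$)
$\frac{J{\left(2513,I \right)}}{-1688408} = \frac{1164 + 2513 \left(-1236\right)^{2}}{-1688408} = \left(1164 + 2513 \cdot 1527696\right) \left(- \frac{1}{1688408}\right) = \left(1164 + 3839100048\right) \left(- \frac{1}{1688408}\right) = 3839101212 \left(- \frac{1}{1688408}\right) = - \frac{959775303}{422102}$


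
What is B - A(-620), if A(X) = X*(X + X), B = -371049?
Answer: -1139849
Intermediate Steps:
A(X) = 2*X**2 (A(X) = X*(2*X) = 2*X**2)
B - A(-620) = -371049 - 2*(-620)**2 = -371049 - 2*384400 = -371049 - 1*768800 = -371049 - 768800 = -1139849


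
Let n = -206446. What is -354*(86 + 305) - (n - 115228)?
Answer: 183260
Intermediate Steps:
-354*(86 + 305) - (n - 115228) = -354*(86 + 305) - (-206446 - 115228) = -354*391 - 1*(-321674) = -138414 + 321674 = 183260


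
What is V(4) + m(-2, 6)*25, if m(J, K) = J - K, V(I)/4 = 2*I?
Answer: -168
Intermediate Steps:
V(I) = 8*I (V(I) = 4*(2*I) = 8*I)
V(4) + m(-2, 6)*25 = 8*4 + (-2 - 1*6)*25 = 32 + (-2 - 6)*25 = 32 - 8*25 = 32 - 200 = -168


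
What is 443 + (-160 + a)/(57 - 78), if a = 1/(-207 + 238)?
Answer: 97784/217 ≈ 450.62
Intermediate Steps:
a = 1/31 ≈ 0.032258
443 + (-160 + a)/(57 - 78) = 443 + (-160 + 1/31)/(57 - 78) = 443 - 4959/31/(-21) = 443 - 4959/31*(-1/21) = 443 + 1653/217 = 97784/217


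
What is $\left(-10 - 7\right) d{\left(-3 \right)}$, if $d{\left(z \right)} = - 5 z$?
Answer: $-255$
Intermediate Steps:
$\left(-10 - 7\right) d{\left(-3 \right)} = \left(-10 - 7\right) \left(\left(-5\right) \left(-3\right)\right) = \left(-17\right) 15 = -255$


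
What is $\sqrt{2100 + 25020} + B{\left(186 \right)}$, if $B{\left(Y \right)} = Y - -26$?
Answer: $212 + 4 \sqrt{1695} \approx 376.68$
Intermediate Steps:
$B{\left(Y \right)} = 26 + Y$ ($B{\left(Y \right)} = Y + 26 = 26 + Y$)
$\sqrt{2100 + 25020} + B{\left(186 \right)} = \sqrt{2100 + 25020} + \left(26 + 186\right) = \sqrt{27120} + 212 = 4 \sqrt{1695} + 212 = 212 + 4 \sqrt{1695}$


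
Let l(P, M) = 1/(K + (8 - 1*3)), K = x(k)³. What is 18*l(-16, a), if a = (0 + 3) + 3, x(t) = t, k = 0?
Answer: 18/5 ≈ 3.6000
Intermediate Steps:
a = 6 (a = 3 + 3 = 6)
K = 0 (K = 0³ = 0)
l(P, M) = ⅕ (l(P, M) = 1/(0 + (8 - 1*3)) = 1/(0 + (8 - 3)) = 1/(0 + 5) = 1/5 = ⅕)
18*l(-16, a) = 18*(⅕) = 18/5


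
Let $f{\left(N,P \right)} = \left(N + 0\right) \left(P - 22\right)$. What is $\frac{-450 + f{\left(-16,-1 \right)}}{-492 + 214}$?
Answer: $\frac{41}{139} \approx 0.29496$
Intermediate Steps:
$f{\left(N,P \right)} = N \left(-22 + P\right)$
$\frac{-450 + f{\left(-16,-1 \right)}}{-492 + 214} = \frac{-450 - 16 \left(-22 - 1\right)}{-492 + 214} = \frac{-450 - -368}{-278} = \left(-450 + 368\right) \left(- \frac{1}{278}\right) = \left(-82\right) \left(- \frac{1}{278}\right) = \frac{41}{139}$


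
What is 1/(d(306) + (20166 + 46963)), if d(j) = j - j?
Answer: 1/67129 ≈ 1.4897e-5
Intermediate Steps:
d(j) = 0
1/(d(306) + (20166 + 46963)) = 1/(0 + (20166 + 46963)) = 1/(0 + 67129) = 1/67129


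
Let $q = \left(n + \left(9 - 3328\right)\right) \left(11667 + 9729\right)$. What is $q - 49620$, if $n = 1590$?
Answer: $-37043304$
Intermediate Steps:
$q = -36993684$ ($q = \left(1590 + \left(9 - 3328\right)\right) \left(11667 + 9729\right) = \left(1590 + \left(9 - 3328\right)\right) 21396 = \left(1590 - 3319\right) 21396 = \left(-1729\right) 21396 = -36993684$)
$q - 49620 = -36993684 - 49620 = -37043304$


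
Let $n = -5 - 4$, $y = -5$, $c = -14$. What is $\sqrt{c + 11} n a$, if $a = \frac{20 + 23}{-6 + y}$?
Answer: $\frac{387 i \sqrt{3}}{11} \approx 60.937 i$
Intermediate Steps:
$n = -9$ ($n = -5 - 4 = -9$)
$a = - \frac{43}{11}$ ($a = \frac{20 + 23}{-6 - 5} = \frac{43}{-11} = 43 \left(- \frac{1}{11}\right) = - \frac{43}{11} \approx -3.9091$)
$\sqrt{c + 11} n a = \sqrt{-14 + 11} \left(-9\right) \left(- \frac{43}{11}\right) = \sqrt{-3} \left(-9\right) \left(- \frac{43}{11}\right) = i \sqrt{3} \left(-9\right) \left(- \frac{43}{11}\right) = - 9 i \sqrt{3} \left(- \frac{43}{11}\right) = \frac{387 i \sqrt{3}}{11}$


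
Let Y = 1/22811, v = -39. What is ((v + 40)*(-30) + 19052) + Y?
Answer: 433910843/22811 ≈ 19022.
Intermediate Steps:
Y = 1/22811 ≈ 4.3839e-5
((v + 40)*(-30) + 19052) + Y = ((-39 + 40)*(-30) + 19052) + 1/22811 = (1*(-30) + 19052) + 1/22811 = (-30 + 19052) + 1/22811 = 19022 + 1/22811 = 433910843/22811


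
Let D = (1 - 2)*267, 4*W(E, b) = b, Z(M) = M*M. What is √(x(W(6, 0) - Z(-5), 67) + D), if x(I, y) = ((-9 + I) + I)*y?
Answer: 2*I*√1055 ≈ 64.962*I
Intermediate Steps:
Z(M) = M²
W(E, b) = b/4
D = -267 (D = -1*267 = -267)
x(I, y) = y*(-9 + 2*I) (x(I, y) = (-9 + 2*I)*y = y*(-9 + 2*I))
√(x(W(6, 0) - Z(-5), 67) + D) = √(67*(-9 + 2*((¼)*0 - 1*(-5)²)) - 267) = √(67*(-9 + 2*(0 - 1*25)) - 267) = √(67*(-9 + 2*(0 - 25)) - 267) = √(67*(-9 + 2*(-25)) - 267) = √(67*(-9 - 50) - 267) = √(67*(-59) - 267) = √(-3953 - 267) = √(-4220) = 2*I*√1055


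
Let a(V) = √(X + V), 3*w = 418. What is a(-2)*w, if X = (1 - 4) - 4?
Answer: 418*I ≈ 418.0*I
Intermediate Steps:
w = 418/3 (w = (⅓)*418 = 418/3 ≈ 139.33)
X = -7 (X = -3 - 4 = -7)
a(V) = √(-7 + V)
a(-2)*w = √(-7 - 2)*(418/3) = √(-9)*(418/3) = (3*I)*(418/3) = 418*I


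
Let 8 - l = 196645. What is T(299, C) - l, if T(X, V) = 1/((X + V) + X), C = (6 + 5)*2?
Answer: 121914941/620 ≈ 1.9664e+5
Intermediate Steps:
l = -196637 (l = 8 - 1*196645 = 8 - 196645 = -196637)
C = 22 (C = 11*2 = 22)
T(X, V) = 1/(V + 2*X) (T(X, V) = 1/((V + X) + X) = 1/(V + 2*X))
T(299, C) - l = 1/(22 + 2*299) - 1*(-196637) = 1/(22 + 598) + 196637 = 1/620 + 196637 = 121914941/620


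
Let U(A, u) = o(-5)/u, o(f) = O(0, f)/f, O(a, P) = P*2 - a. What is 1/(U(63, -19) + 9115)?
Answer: 19/173183 ≈ 0.00010971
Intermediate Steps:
O(a, P) = -a + 2*P (O(a, P) = 2*P - a = -a + 2*P)
o(f) = 2 (o(f) = (-1*0 + 2*f)/f = (0 + 2*f)/f = (2*f)/f = 2)
U(A, u) = 2/u
1/(U(63, -19) + 9115) = 1/(2/(-19) + 9115) = 1/(2*(-1/19) + 9115) = 1/(-2/19 + 9115) = 1/(173183/19) = 19/173183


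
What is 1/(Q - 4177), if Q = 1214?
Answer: -1/2963 ≈ -0.00033750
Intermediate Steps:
1/(Q - 4177) = 1/(1214 - 4177) = 1/(-2963) = -1/2963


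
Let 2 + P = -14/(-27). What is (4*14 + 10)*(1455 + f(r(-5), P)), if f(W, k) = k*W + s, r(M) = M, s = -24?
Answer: 854414/9 ≈ 94935.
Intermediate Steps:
P = -40/27 (P = -2 - 14/(-27) = -2 - 14*(-1/27) = -2 + 14/27 = -40/27 ≈ -1.4815)
f(W, k) = -24 + W*k (f(W, k) = k*W - 24 = W*k - 24 = -24 + W*k)
(4*14 + 10)*(1455 + f(r(-5), P)) = (4*14 + 10)*(1455 + (-24 - 5*(-40/27))) = (56 + 10)*(1455 + (-24 + 200/27)) = 66*(1455 - 448/27) = 66*(38837/27) = 854414/9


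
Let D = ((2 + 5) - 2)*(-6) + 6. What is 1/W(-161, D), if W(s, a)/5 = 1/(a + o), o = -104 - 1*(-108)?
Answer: -4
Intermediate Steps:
o = 4 (o = -104 + 108 = 4)
D = -24 (D = (7 - 2)*(-6) + 6 = 5*(-6) + 6 = -30 + 6 = -24)
W(s, a) = 5/(4 + a) (W(s, a) = 5/(a + 4) = 5/(4 + a))
1/W(-161, D) = 1/(5/(4 - 24)) = 1/(5/(-20)) = 1/(5*(-1/20)) = 1/(-¼) = -4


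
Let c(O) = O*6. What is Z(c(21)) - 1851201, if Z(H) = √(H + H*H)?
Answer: -1851201 + 3*√1778 ≈ -1.8511e+6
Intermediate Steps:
c(O) = 6*O
Z(H) = √(H + H²)
Z(c(21)) - 1851201 = √((6*21)*(1 + 6*21)) - 1851201 = √(126*(1 + 126)) - 1851201 = √(126*127) - 1851201 = √16002 - 1851201 = 3*√1778 - 1851201 = -1851201 + 3*√1778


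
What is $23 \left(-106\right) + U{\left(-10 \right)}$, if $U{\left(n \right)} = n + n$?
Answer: $-2458$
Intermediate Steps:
$U{\left(n \right)} = 2 n$
$23 \left(-106\right) + U{\left(-10 \right)} = 23 \left(-106\right) + 2 \left(-10\right) = -2438 - 20 = -2458$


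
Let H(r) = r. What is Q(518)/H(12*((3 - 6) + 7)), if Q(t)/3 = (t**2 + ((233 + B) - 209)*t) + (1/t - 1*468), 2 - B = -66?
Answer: 163435217/8288 ≈ 19720.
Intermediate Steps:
B = 68 (B = 2 - 1*(-66) = 2 + 66 = 68)
Q(t) = -1404 + 3/t + 3*t**2 + 276*t (Q(t) = 3*((t**2 + ((233 + 68) - 209)*t) + (1/t - 1*468)) = 3*((t**2 + (301 - 209)*t) + (1/t - 468)) = 3*((t**2 + 92*t) + (-468 + 1/t)) = 3*(-468 + 1/t + t**2 + 92*t) = -1404 + 3/t + 3*t**2 + 276*t)
Q(518)/H(12*((3 - 6) + 7)) = (-1404 + 3/518 + 3*518**2 + 276*518)/((12*((3 - 6) + 7))) = (-1404 + 3*(1/518) + 3*268324 + 142968)/((12*(-3 + 7))) = (-1404 + 3/518 + 804972 + 142968)/((12*4)) = (490305651/518)/48 = (490305651/518)*(1/48) = 163435217/8288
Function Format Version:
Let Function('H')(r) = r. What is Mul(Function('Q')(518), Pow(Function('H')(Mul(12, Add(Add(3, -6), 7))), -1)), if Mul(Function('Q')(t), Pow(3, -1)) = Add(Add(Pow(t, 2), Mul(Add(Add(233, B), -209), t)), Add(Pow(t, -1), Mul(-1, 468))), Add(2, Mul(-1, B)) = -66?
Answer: Rational(163435217, 8288) ≈ 19720.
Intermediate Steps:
B = 68 (B = Add(2, Mul(-1, -66)) = Add(2, 66) = 68)
Function('Q')(t) = Add(-1404, Mul(3, Pow(t, -1)), Mul(3, Pow(t, 2)), Mul(276, t)) (Function('Q')(t) = Mul(3, Add(Add(Pow(t, 2), Mul(Add(Add(233, 68), -209), t)), Add(Pow(t, -1), Mul(-1, 468)))) = Mul(3, Add(Add(Pow(t, 2), Mul(Add(301, -209), t)), Add(Pow(t, -1), -468))) = Mul(3, Add(Add(Pow(t, 2), Mul(92, t)), Add(-468, Pow(t, -1)))) = Mul(3, Add(-468, Pow(t, -1), Pow(t, 2), Mul(92, t))) = Add(-1404, Mul(3, Pow(t, -1)), Mul(3, Pow(t, 2)), Mul(276, t)))
Mul(Function('Q')(518), Pow(Function('H')(Mul(12, Add(Add(3, -6), 7))), -1)) = Mul(Add(-1404, Mul(3, Pow(518, -1)), Mul(3, Pow(518, 2)), Mul(276, 518)), Pow(Mul(12, Add(Add(3, -6), 7)), -1)) = Mul(Add(-1404, Mul(3, Rational(1, 518)), Mul(3, 268324), 142968), Pow(Mul(12, Add(-3, 7)), -1)) = Mul(Add(-1404, Rational(3, 518), 804972, 142968), Pow(Mul(12, 4), -1)) = Mul(Rational(490305651, 518), Pow(48, -1)) = Mul(Rational(490305651, 518), Rational(1, 48)) = Rational(163435217, 8288)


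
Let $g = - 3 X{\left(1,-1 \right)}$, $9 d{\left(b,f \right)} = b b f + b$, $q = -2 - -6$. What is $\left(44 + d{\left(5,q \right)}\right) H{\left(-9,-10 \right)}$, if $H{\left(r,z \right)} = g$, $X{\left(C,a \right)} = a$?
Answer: $167$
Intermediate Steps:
$q = 4$ ($q = -2 + 6 = 4$)
$d{\left(b,f \right)} = \frac{b}{9} + \frac{f b^{2}}{9}$ ($d{\left(b,f \right)} = \frac{b b f + b}{9} = \frac{b^{2} f + b}{9} = \frac{f b^{2} + b}{9} = \frac{b + f b^{2}}{9} = \frac{b}{9} + \frac{f b^{2}}{9}$)
$g = 3$ ($g = \left(-3\right) \left(-1\right) = 3$)
$H{\left(r,z \right)} = 3$
$\left(44 + d{\left(5,q \right)}\right) H{\left(-9,-10 \right)} = \left(44 + \frac{1}{9} \cdot 5 \left(1 + 5 \cdot 4\right)\right) 3 = \left(44 + \frac{1}{9} \cdot 5 \left(1 + 20\right)\right) 3 = \left(44 + \frac{1}{9} \cdot 5 \cdot 21\right) 3 = \left(44 + \frac{35}{3}\right) 3 = \frac{167}{3} \cdot 3 = 167$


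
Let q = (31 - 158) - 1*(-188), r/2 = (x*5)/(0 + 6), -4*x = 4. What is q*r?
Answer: -305/3 ≈ -101.67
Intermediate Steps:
x = -1 (x = -¼*4 = -1)
r = -5/3 (r = 2*((-1*5)/(0 + 6)) = 2*(-5/6) = 2*(-5*⅙) = 2*(-⅚) = -5/3 ≈ -1.6667)
q = 61 (q = -127 + 188 = 61)
q*r = 61*(-5/3) = -305/3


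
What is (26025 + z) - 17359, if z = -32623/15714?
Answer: 136144901/15714 ≈ 8663.9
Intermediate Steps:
z = -32623/15714 (z = -32623*1/15714 = -32623/15714 ≈ -2.0760)
(26025 + z) - 17359 = (26025 - 32623/15714) - 17359 = 408924227/15714 - 17359 = 136144901/15714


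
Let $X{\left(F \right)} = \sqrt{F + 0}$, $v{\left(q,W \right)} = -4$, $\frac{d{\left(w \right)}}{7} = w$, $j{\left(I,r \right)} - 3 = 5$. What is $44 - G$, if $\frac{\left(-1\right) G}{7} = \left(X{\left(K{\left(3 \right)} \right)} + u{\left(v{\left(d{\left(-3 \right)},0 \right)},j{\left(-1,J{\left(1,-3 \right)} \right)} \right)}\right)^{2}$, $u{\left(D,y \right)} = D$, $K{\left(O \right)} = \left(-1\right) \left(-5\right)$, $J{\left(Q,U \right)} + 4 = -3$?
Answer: $191 - 56 \sqrt{5} \approx 65.78$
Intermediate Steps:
$J{\left(Q,U \right)} = -7$ ($J{\left(Q,U \right)} = -4 - 3 = -7$)
$j{\left(I,r \right)} = 8$ ($j{\left(I,r \right)} = 3 + 5 = 8$)
$d{\left(w \right)} = 7 w$
$K{\left(O \right)} = 5$
$X{\left(F \right)} = \sqrt{F}$
$G = - 7 \left(-4 + \sqrt{5}\right)^{2}$ ($G = - 7 \left(\sqrt{5} - 4\right)^{2} = - 7 \left(-4 + \sqrt{5}\right)^{2} \approx -21.78$)
$44 - G = 44 - \left(-147 + 56 \sqrt{5}\right) = 44 + \left(147 - 56 \sqrt{5}\right) = 191 - 56 \sqrt{5}$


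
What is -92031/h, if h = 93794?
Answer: -92031/93794 ≈ -0.98120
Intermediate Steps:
-92031/h = -92031/93794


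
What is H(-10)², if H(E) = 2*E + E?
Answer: 900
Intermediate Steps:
H(E) = 3*E
H(-10)² = (3*(-10))² = (-30)² = 900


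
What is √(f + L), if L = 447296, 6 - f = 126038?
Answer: 12*√2231 ≈ 566.80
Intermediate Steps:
f = -126032 (f = 6 - 1*126038 = 6 - 126038 = -126032)
√(f + L) = √(-126032 + 447296) = √321264 = 12*√2231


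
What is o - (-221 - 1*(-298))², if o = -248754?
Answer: -254683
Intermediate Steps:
o - (-221 - 1*(-298))² = -248754 - (-221 - 1*(-298))² = -248754 - (-221 + 298)² = -248754 - 1*77² = -248754 - 1*5929 = -248754 - 5929 = -254683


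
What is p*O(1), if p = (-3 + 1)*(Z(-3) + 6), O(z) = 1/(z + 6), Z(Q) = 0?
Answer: -12/7 ≈ -1.7143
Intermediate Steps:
O(z) = 1/(6 + z)
p = -12 (p = (-3 + 1)*(0 + 6) = -2*6 = -12)
p*O(1) = -12/(6 + 1) = -12/7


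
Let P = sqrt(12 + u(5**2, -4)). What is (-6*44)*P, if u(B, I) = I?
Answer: -528*sqrt(2) ≈ -746.71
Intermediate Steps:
P = 2*sqrt(2) (P = sqrt(12 - 4) = sqrt(8) = 2*sqrt(2) ≈ 2.8284)
(-6*44)*P = (-6*44)*(2*sqrt(2)) = -528*sqrt(2)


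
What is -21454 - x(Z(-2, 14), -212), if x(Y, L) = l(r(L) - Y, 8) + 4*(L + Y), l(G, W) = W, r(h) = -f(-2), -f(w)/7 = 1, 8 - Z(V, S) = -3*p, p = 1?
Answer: -20658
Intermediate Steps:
Z(V, S) = 11 (Z(V, S) = 8 - (-3) = 8 - 1*(-3) = 8 + 3 = 11)
f(w) = -7 (f(w) = -7*1 = -7)
r(h) = 7 (r(h) = -1*(-7) = 7)
x(Y, L) = 8 + 4*L + 4*Y (x(Y, L) = 8 + 4*(L + Y) = 8 + (4*L + 4*Y) = 8 + 4*L + 4*Y)
-21454 - x(Z(-2, 14), -212) = -21454 - (8 + 4*(-212) + 4*11) = -21454 - (8 - 848 + 44) = -21454 - 1*(-796) = -21454 + 796 = -20658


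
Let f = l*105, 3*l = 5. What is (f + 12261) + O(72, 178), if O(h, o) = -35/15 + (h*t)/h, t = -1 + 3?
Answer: 37307/3 ≈ 12436.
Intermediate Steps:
l = 5/3 (l = (⅓)*5 = 5/3 ≈ 1.6667)
t = 2
f = 175 (f = (5/3)*105 = 175)
O(h, o) = -⅓ (O(h, o) = -35/15 + (h*2)/h = -35*1/15 + (2*h)/h = -7/3 + 2 = -⅓)
(f + 12261) + O(72, 178) = (175 + 12261) - ⅓ = 12436 - ⅓ = 37307/3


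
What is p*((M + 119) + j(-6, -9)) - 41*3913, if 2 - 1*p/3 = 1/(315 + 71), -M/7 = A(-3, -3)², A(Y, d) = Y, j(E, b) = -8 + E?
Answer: -30914996/193 ≈ -1.6018e+5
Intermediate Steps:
M = -63 (M = -7*(-3)² = -7*9 = -63)
p = 2313/386 (p = 6 - 3/(315 + 71) = 6 - 3/386 = 2313/386 ≈ 5.9922)
p*((M + 119) + j(-6, -9)) - 41*3913 = 2313*((-63 + 119) + (-8 - 6))/386 - 41*3913 = 2313*(56 - 14)/386 - 1*160433 = (2313/386)*42 - 160433 = 48573/193 - 160433 = -30914996/193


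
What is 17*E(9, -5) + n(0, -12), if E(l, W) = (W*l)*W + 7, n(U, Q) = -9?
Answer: 3935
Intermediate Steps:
E(l, W) = 7 + l*W² (E(l, W) = l*W² + 7 = 7 + l*W²)
17*E(9, -5) + n(0, -12) = 17*(7 + 9*(-5)²) - 9 = 17*(7 + 9*25) - 9 = 17*(7 + 225) - 9 = 17*232 - 9 = 3944 - 9 = 3935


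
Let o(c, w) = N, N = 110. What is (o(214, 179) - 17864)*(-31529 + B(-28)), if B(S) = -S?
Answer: 559268754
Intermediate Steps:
o(c, w) = 110
(o(214, 179) - 17864)*(-31529 + B(-28)) = (110 - 17864)*(-31529 - 1*(-28)) = -17754*(-31529 + 28) = -17754*(-31501) = 559268754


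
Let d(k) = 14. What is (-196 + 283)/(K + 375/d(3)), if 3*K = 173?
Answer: 3654/3547 ≈ 1.0302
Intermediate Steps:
K = 173/3 (K = (1/3)*173 = 173/3 ≈ 57.667)
(-196 + 283)/(K + 375/d(3)) = (-196 + 283)/(173/3 + 375/14) = 87/(173/3 + 375*(1/14)) = 87/(173/3 + 375/14) = 87/(3547/42) = 87*(42/3547) = 3654/3547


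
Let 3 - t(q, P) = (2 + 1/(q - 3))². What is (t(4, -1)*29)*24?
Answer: -4176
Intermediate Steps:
t(q, P) = 3 - (2 + 1/(-3 + q))² (t(q, P) = 3 - (2 + 1/(q - 3))² = 3 - (2 + 1/(-3 + q))²)
(t(4, -1)*29)*24 = (((2 - 1*4² + 2*4)/(9 + 4² - 6*4))*29)*24 = (((2 - 1*16 + 8)/(9 + 16 - 24))*29)*24 = (((2 - 16 + 8)/1)*29)*24 = ((1*(-6))*29)*24 = -6*29*24 = -174*24 = -4176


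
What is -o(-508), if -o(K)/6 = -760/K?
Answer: 1140/127 ≈ 8.9764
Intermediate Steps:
o(K) = 4560/K (o(K) = -(-4560)/K = 4560/K)
-o(-508) = -4560/(-508) = -4560*(-1)/508 = -1*(-1140/127) = 1140/127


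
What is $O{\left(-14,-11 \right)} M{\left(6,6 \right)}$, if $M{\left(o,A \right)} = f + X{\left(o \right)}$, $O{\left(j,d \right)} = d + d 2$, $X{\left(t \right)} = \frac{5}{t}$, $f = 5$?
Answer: $- \frac{385}{2} \approx -192.5$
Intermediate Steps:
$O{\left(j,d \right)} = 3 d$ ($O{\left(j,d \right)} = d + 2 d = 3 d$)
$M{\left(o,A \right)} = 5 + \frac{5}{o}$
$O{\left(-14,-11 \right)} M{\left(6,6 \right)} = 3 \left(-11\right) \left(5 + \frac{5}{6}\right) = - 33 \left(5 + 5 \cdot \frac{1}{6}\right) = - 33 \left(5 + \frac{5}{6}\right) = \left(-33\right) \frac{35}{6} = - \frac{385}{2}$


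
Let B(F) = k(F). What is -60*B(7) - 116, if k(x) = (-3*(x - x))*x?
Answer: -116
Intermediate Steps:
k(x) = 0 (k(x) = (-3*0)*x = 0*x = 0)
B(F) = 0
-60*B(7) - 116 = -60*0 - 116 = 0 - 116 = -116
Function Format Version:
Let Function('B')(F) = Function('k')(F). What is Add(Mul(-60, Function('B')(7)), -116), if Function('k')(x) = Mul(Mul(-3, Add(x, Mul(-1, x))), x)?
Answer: -116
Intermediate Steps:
Function('k')(x) = 0 (Function('k')(x) = Mul(Mul(-3, 0), x) = Mul(0, x) = 0)
Function('B')(F) = 0
Add(Mul(-60, Function('B')(7)), -116) = Add(Mul(-60, 0), -116) = Add(0, -116) = -116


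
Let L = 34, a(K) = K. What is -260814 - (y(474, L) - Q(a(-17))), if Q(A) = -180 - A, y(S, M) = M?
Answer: -261011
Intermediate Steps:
-260814 - (y(474, L) - Q(a(-17))) = -260814 - (34 - (-180 - 1*(-17))) = -260814 - (34 - (-180 + 17)) = -260814 - (34 - 1*(-163)) = -260814 - (34 + 163) = -260814 - 1*197 = -260814 - 197 = -261011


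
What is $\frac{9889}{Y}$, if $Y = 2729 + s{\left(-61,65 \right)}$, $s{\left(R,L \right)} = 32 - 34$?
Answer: $\frac{9889}{2727} \approx 3.6263$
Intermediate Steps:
$s{\left(R,L \right)} = -2$ ($s{\left(R,L \right)} = 32 - 34 = -2$)
$Y = 2727$ ($Y = 2729 - 2 = 2727$)
$\frac{9889}{Y} = \frac{9889}{2727}$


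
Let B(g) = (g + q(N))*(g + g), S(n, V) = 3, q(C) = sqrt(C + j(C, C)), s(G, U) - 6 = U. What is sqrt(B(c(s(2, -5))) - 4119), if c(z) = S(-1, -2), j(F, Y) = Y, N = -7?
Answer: sqrt(-4101 + 6*I*sqrt(14)) ≈ 0.1753 + 64.039*I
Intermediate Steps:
s(G, U) = 6 + U
q(C) = sqrt(2)*sqrt(C) (q(C) = sqrt(C + C) = sqrt(2*C) = sqrt(2)*sqrt(C))
c(z) = 3
B(g) = 2*g*(g + I*sqrt(14)) (B(g) = (g + sqrt(2)*sqrt(-7))*(g + g) = (g + sqrt(2)*(I*sqrt(7)))*(2*g) = (g + I*sqrt(14))*(2*g) = 2*g*(g + I*sqrt(14)))
sqrt(B(c(s(2, -5))) - 4119) = sqrt(2*3*(3 + I*sqrt(14)) - 4119) = sqrt((18 + 6*I*sqrt(14)) - 4119) = sqrt(-4101 + 6*I*sqrt(14))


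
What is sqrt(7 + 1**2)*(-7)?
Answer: -14*sqrt(2) ≈ -19.799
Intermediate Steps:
sqrt(7 + 1**2)*(-7) = sqrt(7 + 1)*(-7) = sqrt(8)*(-7) = (2*sqrt(2))*(-7) = -14*sqrt(2)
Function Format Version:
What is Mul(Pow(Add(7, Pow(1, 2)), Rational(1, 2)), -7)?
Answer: Mul(-14, Pow(2, Rational(1, 2))) ≈ -19.799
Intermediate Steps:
Mul(Pow(Add(7, Pow(1, 2)), Rational(1, 2)), -7) = Mul(Pow(Add(7, 1), Rational(1, 2)), -7) = Mul(Pow(8, Rational(1, 2)), -7) = Mul(Mul(2, Pow(2, Rational(1, 2))), -7) = Mul(-14, Pow(2, Rational(1, 2)))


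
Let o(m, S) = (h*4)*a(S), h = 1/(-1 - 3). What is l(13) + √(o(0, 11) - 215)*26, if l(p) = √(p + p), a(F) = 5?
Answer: √26 + 52*I*√55 ≈ 5.099 + 385.64*I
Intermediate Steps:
h = -¼ (h = 1/(-4) = -¼ ≈ -0.25000)
o(m, S) = -5 (o(m, S) = -¼*4*5 = -1*5 = -5)
l(p) = √2*√p (l(p) = √(2*p) = √2*√p)
l(13) + √(o(0, 11) - 215)*26 = √2*√13 + √(-5 - 215)*26 = √26 + √(-220)*26 = √26 + (2*I*√55)*26 = √26 + 52*I*√55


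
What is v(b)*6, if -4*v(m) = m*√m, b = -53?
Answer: 159*I*√53/2 ≈ 578.77*I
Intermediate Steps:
v(m) = -m^(3/2)/4 (v(m) = -m*√m/4 = -m^(3/2)/4)
v(b)*6 = -(-53)*I*√53/4*6 = (53*I*√53/4)*6 = 159*I*√53/2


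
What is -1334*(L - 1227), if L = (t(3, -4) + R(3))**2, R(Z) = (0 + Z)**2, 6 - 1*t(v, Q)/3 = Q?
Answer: -392196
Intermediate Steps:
t(v, Q) = 18 - 3*Q
R(Z) = Z**2
L = 1521 (L = ((18 - 3*(-4)) + 3**2)**2 = ((18 + 12) + 9)**2 = (30 + 9)**2 = 39**2 = 1521)
-1334*(L - 1227) = -1334*(1521 - 1227) = -1334*294 = -392196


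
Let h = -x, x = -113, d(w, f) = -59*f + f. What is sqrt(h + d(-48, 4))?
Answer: I*sqrt(119) ≈ 10.909*I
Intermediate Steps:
d(w, f) = -58*f
h = 113 (h = -1*(-113) = 113)
sqrt(h + d(-48, 4)) = sqrt(113 - 58*4) = sqrt(113 - 232) = sqrt(-119) = I*sqrt(119)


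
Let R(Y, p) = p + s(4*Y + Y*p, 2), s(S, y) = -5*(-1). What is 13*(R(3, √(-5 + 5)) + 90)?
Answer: 1235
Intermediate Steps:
s(S, y) = 5
R(Y, p) = 5 + p (R(Y, p) = p + 5 = 5 + p)
13*(R(3, √(-5 + 5)) + 90) = 13*((5 + √(-5 + 5)) + 90) = 13*((5 + √0) + 90) = 13*((5 + 0) + 90) = 13*(5 + 90) = 13*95 = 1235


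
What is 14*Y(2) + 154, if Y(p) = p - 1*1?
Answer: 168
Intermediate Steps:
Y(p) = -1 + p (Y(p) = p - 1 = -1 + p)
14*Y(2) + 154 = 14*(-1 + 2) + 154 = 14*1 + 154 = 14 + 154 = 168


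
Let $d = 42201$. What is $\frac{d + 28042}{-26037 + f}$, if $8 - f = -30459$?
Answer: $\frac{70243}{4430} \approx 15.856$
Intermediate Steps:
$f = 30467$ ($f = 8 - -30459 = 8 + 30459 = 30467$)
$\frac{d + 28042}{-26037 + f} = \frac{42201 + 28042}{-26037 + 30467} = \frac{70243}{4430}$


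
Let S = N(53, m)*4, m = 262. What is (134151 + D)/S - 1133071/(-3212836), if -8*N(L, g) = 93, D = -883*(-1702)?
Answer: -339317062091/9638508 ≈ -35204.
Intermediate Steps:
D = 1502866
N(L, g) = -93/8 (N(L, g) = -⅛*93 = -93/8)
S = -93/2 (S = -93/8*4 = -93/2 ≈ -46.500)
(134151 + D)/S - 1133071/(-3212836) = (134151 + 1502866)/(-93/2) - 1133071/(-3212836) = 1637017*(-2/93) - 1133071*(-1/3212836) = -105614/3 + 1133071/3212836 = -339317062091/9638508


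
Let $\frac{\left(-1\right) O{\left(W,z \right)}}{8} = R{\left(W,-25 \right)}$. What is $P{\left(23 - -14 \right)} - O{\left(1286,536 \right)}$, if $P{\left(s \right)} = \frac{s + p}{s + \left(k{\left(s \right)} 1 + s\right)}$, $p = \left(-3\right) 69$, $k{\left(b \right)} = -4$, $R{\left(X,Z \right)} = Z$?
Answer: $- \frac{1417}{7} \approx -202.43$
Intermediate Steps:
$O{\left(W,z \right)} = 200$ ($O{\left(W,z \right)} = \left(-8\right) \left(-25\right) = 200$)
$p = -207$
$P{\left(s \right)} = \frac{-207 + s}{-4 + 2 s}$ ($P{\left(s \right)} = \frac{s - 207}{s + \left(\left(-4\right) 1 + s\right)} = \frac{-207 + s}{s + \left(-4 + s\right)} = \frac{-207 + s}{-4 + 2 s}$)
$P{\left(23 - -14 \right)} - O{\left(1286,536 \right)} = \frac{-207 + \left(23 - -14\right)}{2 \left(-2 + \left(23 - -14\right)\right)} - 200 = \frac{-207 + \left(23 + 14\right)}{2 \left(-2 + \left(23 + 14\right)\right)} - 200 = \frac{-207 + 37}{2 \left(-2 + 37\right)} - 200 = \frac{1}{2} \cdot \frac{1}{35} \left(-170\right) - 200 = - \frac{17}{7} - 200 = - \frac{1417}{7}$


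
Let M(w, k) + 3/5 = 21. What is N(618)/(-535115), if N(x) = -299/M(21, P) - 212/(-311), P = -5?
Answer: 443321/16974918030 ≈ 2.6116e-5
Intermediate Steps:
M(w, k) = 102/5 (M(w, k) = -⅗ + 21 = 102/5)
N(x) = -443321/31722 (N(x) = -299/102/5 - 212/(-311) = -299*5/102 - 212*(-1/311) = -1495/102 + 212/311 = -443321/31722)
N(618)/(-535115) = -443321/31722/(-535115) = -443321/31722*(-1/535115) = 443321/16974918030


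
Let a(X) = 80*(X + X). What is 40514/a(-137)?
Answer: -20257/10960 ≈ -1.8483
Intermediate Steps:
a(X) = 160*X (a(X) = 80*(2*X) = 160*X)
40514/a(-137) = 40514/((160*(-137))) = 40514/(-21920) = 40514*(-1/21920) = -20257/10960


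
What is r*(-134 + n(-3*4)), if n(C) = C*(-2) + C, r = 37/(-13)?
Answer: 4514/13 ≈ 347.23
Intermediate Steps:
r = -37/13 (r = 37*(-1/13) = -37/13 ≈ -2.8462)
n(C) = -C (n(C) = -2*C + C = -C)
r*(-134 + n(-3*4)) = -37*(-134 - (-3)*4)/13 = -37*(-134 - 1*(-12))/13 = -37*(-134 + 12)/13 = -37/13*(-122) = 4514/13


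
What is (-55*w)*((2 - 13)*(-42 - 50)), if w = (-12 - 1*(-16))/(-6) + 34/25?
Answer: -578864/15 ≈ -38591.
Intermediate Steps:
w = 52/75 (w = (-12 + 16)*(-1/6) + 34*(1/25) = 4*(-1/6) + 34/25 = -2/3 + 34/25 = 52/75 ≈ 0.69333)
(-55*w)*((2 - 13)*(-42 - 50)) = (-55*52/75)*((2 - 13)*(-42 - 50)) = -(-6292)*(-92)/15 = -572/15*1012 = -578864/15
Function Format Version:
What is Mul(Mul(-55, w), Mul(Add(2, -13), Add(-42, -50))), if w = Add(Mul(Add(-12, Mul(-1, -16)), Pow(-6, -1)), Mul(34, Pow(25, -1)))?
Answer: Rational(-578864, 15) ≈ -38591.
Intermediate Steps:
w = Rational(52, 75) (w = Add(Mul(Add(-12, 16), Rational(-1, 6)), Mul(34, Rational(1, 25))) = Add(Mul(4, Rational(-1, 6)), Rational(34, 25)) = Add(Rational(-2, 3), Rational(34, 25)) = Rational(52, 75) ≈ 0.69333)
Mul(Mul(-55, w), Mul(Add(2, -13), Add(-42, -50))) = Mul(Mul(-55, Rational(52, 75)), Mul(Add(2, -13), Add(-42, -50))) = Mul(Rational(-572, 15), Mul(-11, -92)) = Mul(Rational(-572, 15), 1012) = Rational(-578864, 15)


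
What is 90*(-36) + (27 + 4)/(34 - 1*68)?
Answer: -110191/34 ≈ -3240.9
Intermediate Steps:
90*(-36) + (27 + 4)/(34 - 1*68) = -3240 + 31/(34 - 68) = -3240 + 31/(-34) = -3240 + 31*(-1/34) = -3240 - 31/34 = -110191/34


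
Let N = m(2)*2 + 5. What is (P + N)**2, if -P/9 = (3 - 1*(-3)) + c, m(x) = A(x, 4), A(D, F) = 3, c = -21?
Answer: 21316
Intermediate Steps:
m(x) = 3
P = 135 (P = -9*((3 - 1*(-3)) - 21) = -9*((3 + 3) - 21) = -9*(6 - 21) = -9*(-15) = 135)
N = 11 (N = 3*2 + 5 = 6 + 5 = 11)
(P + N)**2 = (135 + 11)**2 = 146**2 = 21316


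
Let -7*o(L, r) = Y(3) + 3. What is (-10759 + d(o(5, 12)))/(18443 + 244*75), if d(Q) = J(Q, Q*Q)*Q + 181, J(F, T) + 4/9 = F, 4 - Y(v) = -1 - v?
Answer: -4663501/16203663 ≈ -0.28781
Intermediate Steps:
Y(v) = 5 + v (Y(v) = 4 - (-1 - v) = 4 + (1 + v) = 5 + v)
J(F, T) = -4/9 + F
o(L, r) = -11/7 (o(L, r) = -((5 + 3) + 3)/7 = -(8 + 3)/7 = -1/7*11 = -11/7)
d(Q) = 181 + Q*(-4/9 + Q) (d(Q) = (-4/9 + Q)*Q + 181 = Q*(-4/9 + Q) + 181 = 181 + Q*(-4/9 + Q))
(-10759 + d(o(5, 12)))/(18443 + 244*75) = (-10759 + (181 + (1/9)*(-11/7)*(-4 + 9*(-11/7))))/(18443 + 244*75) = (-10759 + (181 + (1/9)*(-11/7)*(-4 - 99/7)))/(18443 + 18300) = (-10759 + (181 + (1/9)*(-11/7)*(-127/7)))/36743 = (-10759 + (181 + 1397/441))*(1/36743) = (-10759 + 81218/441)*(1/36743) = -4663501/441*1/36743 = -4663501/16203663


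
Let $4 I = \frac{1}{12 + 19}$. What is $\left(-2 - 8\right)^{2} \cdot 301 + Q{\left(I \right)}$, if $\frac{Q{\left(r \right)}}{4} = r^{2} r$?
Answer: $\frac{14347345601}{476656} \approx 30100.0$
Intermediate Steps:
$I = \frac{1}{124}$ ($I = \frac{1}{4 \left(12 + 19\right)} = \frac{1}{4 \cdot 31} = \frac{1}{4} \cdot \frac{1}{31} = \frac{1}{124} \approx 0.0080645$)
$Q{\left(r \right)} = 4 r^{3}$ ($Q{\left(r \right)} = 4 r^{2} r = 4 r^{3}$)
$\left(-2 - 8\right)^{2} \cdot 301 + Q{\left(I \right)} = \left(-2 - 8\right)^{2} \cdot 301 + \frac{4}{1906624} = \left(-10\right)^{2} \cdot 301 + 4 \cdot \frac{1}{1906624} = 100 \cdot 301 + \frac{1}{476656} = 30100 + \frac{1}{476656} = \frac{14347345601}{476656}$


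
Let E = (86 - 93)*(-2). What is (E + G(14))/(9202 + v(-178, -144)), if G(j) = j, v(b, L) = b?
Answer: 7/2256 ≈ 0.0031028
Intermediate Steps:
E = 14 (E = -7*(-2) = 14)
(E + G(14))/(9202 + v(-178, -144)) = (14 + 14)/(9202 - 178) = 28/9024 = 28*(1/9024) = 7/2256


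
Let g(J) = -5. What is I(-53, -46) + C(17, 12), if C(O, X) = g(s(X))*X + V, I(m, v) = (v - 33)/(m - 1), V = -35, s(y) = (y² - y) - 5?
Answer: -5051/54 ≈ -93.537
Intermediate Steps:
s(y) = -5 + y² - y
I(m, v) = (-33 + v)/(-1 + m)
C(O, X) = -35 - 5*X (C(O, X) = -5*X - 35 = -35 - 5*X)
I(-53, -46) + C(17, 12) = (-33 - 46)/(-1 - 53) + (-35 - 5*12) = -79/(-54) + (-35 - 60) = -1/54*(-79) - 95 = 79/54 - 95 = -5051/54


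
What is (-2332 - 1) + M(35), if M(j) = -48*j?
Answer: -4013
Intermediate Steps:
(-2332 - 1) + M(35) = (-2332 - 1) - 48*35 = -2333 - 1680 = -4013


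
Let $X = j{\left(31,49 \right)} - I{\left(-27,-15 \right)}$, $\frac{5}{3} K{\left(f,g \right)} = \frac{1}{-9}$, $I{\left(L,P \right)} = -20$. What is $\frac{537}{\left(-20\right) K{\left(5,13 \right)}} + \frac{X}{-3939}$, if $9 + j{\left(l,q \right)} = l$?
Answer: $\frac{2115187}{5252} \approx 402.74$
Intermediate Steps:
$j{\left(l,q \right)} = -9 + l$
$K{\left(f,g \right)} = - \frac{1}{15}$ ($K{\left(f,g \right)} = \frac{3}{5 \left(-9\right)} = \frac{3}{5} \left(- \frac{1}{9}\right) = - \frac{1}{15}$)
$X = 42$ ($X = \left(-9 + 31\right) - -20 = 22 + 20 = 42$)
$\frac{537}{\left(-20\right) K{\left(5,13 \right)}} + \frac{X}{-3939} = \frac{537}{\left(-20\right) \left(- \frac{1}{15}\right)} + \frac{42}{-3939} = \frac{537}{\frac{4}{3}} + 42 \left(- \frac{1}{3939}\right) = 537 \cdot \frac{3}{4} - \frac{14}{1313} = \frac{1611}{4} - \frac{14}{1313} = \frac{2115187}{5252}$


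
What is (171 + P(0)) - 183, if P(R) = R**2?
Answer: -12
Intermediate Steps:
(171 + P(0)) - 183 = (171 + 0**2) - 183 = (171 + 0) - 183 = 171 - 183 = -12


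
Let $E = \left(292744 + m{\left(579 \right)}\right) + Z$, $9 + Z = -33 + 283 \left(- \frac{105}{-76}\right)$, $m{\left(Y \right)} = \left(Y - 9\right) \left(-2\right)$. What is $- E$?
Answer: $- \frac{22188427}{76} \approx -2.9195 \cdot 10^{5}$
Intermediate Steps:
$m{\left(Y \right)} = 18 - 2 Y$ ($m{\left(Y \right)} = \left(-9 + Y\right) \left(-2\right) = 18 - 2 Y$)
$Z = \frac{26523}{76}$ ($Z = -9 - \left(33 - 283 \left(- \frac{105}{-76}\right)\right) = -9 - \left(33 - 283 \left(\left(-105\right) \left(- \frac{1}{76}\right)\right)\right) = -9 + \left(-33 + 283 \cdot \frac{105}{76}\right) = -9 + \left(-33 + \frac{29715}{76}\right) = -9 + \frac{27207}{76} = \frac{26523}{76} \approx 348.99$)
$E = \frac{22188427}{76}$ ($E = \left(292744 + \left(18 - 1158\right)\right) + \frac{26523}{76} = \left(292744 - 1140\right) + \frac{26523}{76} = 291604 + \frac{26523}{76} = \frac{22188427}{76} \approx 2.9195 \cdot 10^{5}$)
$- E = \left(-1\right) \frac{22188427}{76} = - \frac{22188427}{76}$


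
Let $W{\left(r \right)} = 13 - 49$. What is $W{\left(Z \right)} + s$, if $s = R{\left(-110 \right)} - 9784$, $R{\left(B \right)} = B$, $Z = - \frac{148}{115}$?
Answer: $-9930$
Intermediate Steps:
$Z = - \frac{148}{115}$ ($Z = \left(-148\right) \frac{1}{115} = - \frac{148}{115} \approx -1.287$)
$W{\left(r \right)} = -36$ ($W{\left(r \right)} = 13 - 49 = -36$)
$s = -9894$ ($s = -110 - 9784 = -9894$)
$W{\left(Z \right)} + s = -36 - 9894 = -9930$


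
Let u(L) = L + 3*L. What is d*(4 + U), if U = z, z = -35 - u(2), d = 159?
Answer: -6201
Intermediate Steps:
u(L) = 4*L
z = -43 (z = -35 - 4*2 = -35 - 1*8 = -35 - 8 = -43)
U = -43
d*(4 + U) = 159*(4 - 43) = 159*(-39) = -6201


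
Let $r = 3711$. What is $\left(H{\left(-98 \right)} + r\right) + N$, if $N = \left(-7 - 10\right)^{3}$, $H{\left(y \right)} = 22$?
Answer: $-1180$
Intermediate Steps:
$N = -4913$ ($N = \left(-17\right)^{3} = -4913$)
$\left(H{\left(-98 \right)} + r\right) + N = \left(22 + 3711\right) - 4913 = 3733 - 4913 = -1180$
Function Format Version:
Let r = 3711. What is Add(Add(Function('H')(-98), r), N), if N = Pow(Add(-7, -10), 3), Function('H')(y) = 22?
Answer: -1180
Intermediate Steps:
N = -4913 (N = Pow(-17, 3) = -4913)
Add(Add(Function('H')(-98), r), N) = Add(Add(22, 3711), -4913) = Add(3733, -4913) = -1180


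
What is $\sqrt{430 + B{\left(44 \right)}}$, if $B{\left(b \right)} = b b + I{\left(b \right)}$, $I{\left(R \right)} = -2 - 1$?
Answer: $\sqrt{2363} \approx 48.611$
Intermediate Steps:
$I{\left(R \right)} = -3$ ($I{\left(R \right)} = -2 - 1 = -3$)
$B{\left(b \right)} = -3 + b^{2}$ ($B{\left(b \right)} = b b - 3 = b^{2} - 3 = -3 + b^{2}$)
$\sqrt{430 + B{\left(44 \right)}} = \sqrt{430 - \left(3 - 44^{2}\right)} = \sqrt{430 + \left(-3 + 1936\right)} = \sqrt{430 + 1933} = \sqrt{2363}$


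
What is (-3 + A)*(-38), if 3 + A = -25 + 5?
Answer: 988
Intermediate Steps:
A = -23 (A = -3 + (-25 + 5) = -3 - 20 = -23)
(-3 + A)*(-38) = (-3 - 23)*(-38) = -26*(-38) = 988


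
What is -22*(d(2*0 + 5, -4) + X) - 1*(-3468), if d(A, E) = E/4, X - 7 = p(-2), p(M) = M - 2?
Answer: 3424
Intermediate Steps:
p(M) = -2 + M
X = 3 (X = 7 + (-2 - 2) = 7 - 4 = 3)
d(A, E) = E/4 (d(A, E) = E*(¼) = E/4)
-22*(d(2*0 + 5, -4) + X) - 1*(-3468) = -22*((¼)*(-4) + 3) - 1*(-3468) = -22*(-1 + 3) + 3468 = -22*2 + 3468 = -44 + 3468 = 3424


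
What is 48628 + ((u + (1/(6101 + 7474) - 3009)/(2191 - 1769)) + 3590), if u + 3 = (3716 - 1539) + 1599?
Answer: 160355997488/2864325 ≈ 55984.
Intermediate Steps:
u = 3773 (u = -3 + ((3716 - 1539) + 1599) = -3 + (2177 + 1599) = -3 + 3776 = 3773)
48628 + ((u + (1/(6101 + 7474) - 3009)/(2191 - 1769)) + 3590) = 48628 + ((3773 + (1/(6101 + 7474) - 3009)/(2191 - 1769)) + 3590) = 48628 + ((3773 + (1/13575 - 3009)/422) + 3590) = 48628 + ((3773 + (1/13575 - 3009)*(1/422)) + 3590) = 48628 + ((3773 - 40847174/13575*1/422) + 3590) = 48628 + ((3773 - 20423587/2864325) + 3590) = 48628 + (10786674638/2864325 + 3590) = 48628 + 21069601388/2864325 = 160355997488/2864325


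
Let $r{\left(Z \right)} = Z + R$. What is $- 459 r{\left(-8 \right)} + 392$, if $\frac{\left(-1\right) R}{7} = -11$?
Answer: $-31279$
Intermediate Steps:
$R = 77$ ($R = \left(-7\right) \left(-11\right) = 77$)
$r{\left(Z \right)} = 77 + Z$ ($r{\left(Z \right)} = Z + 77 = 77 + Z$)
$- 459 r{\left(-8 \right)} + 392 = - 459 \left(77 - 8\right) + 392 = \left(-459\right) 69 + 392 = -31671 + 392 = -31279$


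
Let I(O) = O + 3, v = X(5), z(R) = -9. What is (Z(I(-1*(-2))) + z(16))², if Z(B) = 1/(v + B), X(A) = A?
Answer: 7921/100 ≈ 79.210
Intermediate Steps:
v = 5
I(O) = 3 + O
Z(B) = 1/(5 + B)
(Z(I(-1*(-2))) + z(16))² = (1/(5 + (3 - 1*(-2))) - 9)² = (1/(5 + (3 + 2)) - 9)² = (1/(5 + 5) - 9)² = (1/10 - 9)² = (⅒ - 9)² = (-89/10)² = 7921/100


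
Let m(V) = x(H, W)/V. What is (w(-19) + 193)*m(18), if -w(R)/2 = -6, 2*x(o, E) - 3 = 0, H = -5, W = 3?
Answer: 205/12 ≈ 17.083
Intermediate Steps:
x(o, E) = 3/2 (x(o, E) = 3/2 + (½)*0 = 3/2 + 0 = 3/2)
w(R) = 12 (w(R) = -2*(-6) = 12)
m(V) = 3/(2*V)
(w(-19) + 193)*m(18) = (12 + 193)*((3/2)/18) = 205*((3/2)*(1/18)) = 205*(1/12) = 205/12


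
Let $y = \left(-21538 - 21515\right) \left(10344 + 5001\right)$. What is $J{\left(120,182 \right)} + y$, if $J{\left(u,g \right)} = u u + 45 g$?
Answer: $-660625695$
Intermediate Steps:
$y = -660648285$ ($y = \left(-43053\right) 15345 = -660648285$)
$J{\left(u,g \right)} = u^{2} + 45 g$
$J{\left(120,182 \right)} + y = \left(120^{2} + 45 \cdot 182\right) - 660648285 = \left(14400 + 8190\right) - 660648285 = 22590 - 660648285 = -660625695$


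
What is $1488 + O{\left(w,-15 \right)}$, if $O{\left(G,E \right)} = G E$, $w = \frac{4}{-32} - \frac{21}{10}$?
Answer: $\frac{12171}{8} \approx 1521.4$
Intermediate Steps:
$w = - \frac{89}{40}$ ($w = 4 \left(- \frac{1}{32}\right) - \frac{21}{10} = - \frac{1}{8} - \frac{21}{10} = - \frac{89}{40} \approx -2.225$)
$O{\left(G,E \right)} = E G$
$1488 + O{\left(w,-15 \right)} = 1488 - - \frac{267}{8} = 1488 + \frac{267}{8} = \frac{12171}{8}$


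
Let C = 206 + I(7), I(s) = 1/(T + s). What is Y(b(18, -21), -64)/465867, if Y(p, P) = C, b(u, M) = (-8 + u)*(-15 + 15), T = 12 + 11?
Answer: 6181/13976010 ≈ 0.00044226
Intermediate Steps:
T = 23
I(s) = 1/(23 + s)
C = 6181/30 (C = 206 + 1/(23 + 7) = 206 + 1/30 = 6181/30 ≈ 206.03)
b(u, M) = 0 (b(u, M) = (-8 + u)*0 = 0)
Y(p, P) = 6181/30
Y(b(18, -21), -64)/465867 = (6181/30)/465867 = (6181/30)*(1/465867) = 6181/13976010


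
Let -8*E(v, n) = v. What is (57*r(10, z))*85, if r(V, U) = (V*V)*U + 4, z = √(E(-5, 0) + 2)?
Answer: 19380 + 121125*√42 ≈ 8.0436e+5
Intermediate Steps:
E(v, n) = -v/8
z = √42/4 (z = √(-⅛*(-5) + 2) = √(5/8 + 2) = √(21/8) = √42/4 ≈ 1.6202)
r(V, U) = 4 + U*V² (r(V, U) = V²*U + 4 = U*V² + 4 = 4 + U*V²)
(57*r(10, z))*85 = (57*(4 + (√42/4)*10²))*85 = (57*(4 + (√42/4)*100))*85 = (57*(4 + 25*√42))*85 = (228 + 1425*√42)*85 = 19380 + 121125*√42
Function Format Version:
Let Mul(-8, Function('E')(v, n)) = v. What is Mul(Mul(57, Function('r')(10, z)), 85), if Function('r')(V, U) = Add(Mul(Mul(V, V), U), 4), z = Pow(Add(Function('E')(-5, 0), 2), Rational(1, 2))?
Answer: Add(19380, Mul(121125, Pow(42, Rational(1, 2)))) ≈ 8.0436e+5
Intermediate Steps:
Function('E')(v, n) = Mul(Rational(-1, 8), v)
z = Mul(Rational(1, 4), Pow(42, Rational(1, 2))) (z = Pow(Add(Mul(Rational(-1, 8), -5), 2), Rational(1, 2)) = Pow(Add(Rational(5, 8), 2), Rational(1, 2)) = Pow(Rational(21, 8), Rational(1, 2)) = Mul(Rational(1, 4), Pow(42, Rational(1, 2))) ≈ 1.6202)
Function('r')(V, U) = Add(4, Mul(U, Pow(V, 2))) (Function('r')(V, U) = Add(Mul(Pow(V, 2), U), 4) = Add(Mul(U, Pow(V, 2)), 4) = Add(4, Mul(U, Pow(V, 2))))
Mul(Mul(57, Function('r')(10, z)), 85) = Mul(Mul(57, Add(4, Mul(Mul(Rational(1, 4), Pow(42, Rational(1, 2))), Pow(10, 2)))), 85) = Mul(Mul(57, Add(4, Mul(Mul(Rational(1, 4), Pow(42, Rational(1, 2))), 100))), 85) = Mul(Mul(57, Add(4, Mul(25, Pow(42, Rational(1, 2))))), 85) = Mul(Add(228, Mul(1425, Pow(42, Rational(1, 2)))), 85) = Add(19380, Mul(121125, Pow(42, Rational(1, 2))))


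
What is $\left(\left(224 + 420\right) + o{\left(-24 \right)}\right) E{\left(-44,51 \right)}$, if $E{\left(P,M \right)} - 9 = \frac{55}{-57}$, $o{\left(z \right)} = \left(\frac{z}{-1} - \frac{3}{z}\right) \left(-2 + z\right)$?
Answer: $\frac{15343}{114} \approx 134.59$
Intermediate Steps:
$o{\left(z \right)} = \left(-2 + z\right) \left(- z - \frac{3}{z}\right)$ ($o{\left(z \right)} = \left(z \left(-1\right) - \frac{3}{z}\right) \left(-2 + z\right) = \left(- z - \frac{3}{z}\right) \left(-2 + z\right) = \left(-2 + z\right) \left(- z - \frac{3}{z}\right)$)
$E{\left(P,M \right)} = \frac{458}{57}$ ($E{\left(P,M \right)} = 9 + \frac{55}{-57} = 9 + 55 \left(- \frac{1}{57}\right) = 9 - \frac{55}{57} = \frac{458}{57}$)
$\left(\left(224 + 420\right) + o{\left(-24 \right)}\right) E{\left(-44,51 \right)} = \left(\left(224 + 420\right) + \left(-3 - \left(-24\right)^{2} + 2 \left(-24\right) + \frac{6}{-24}\right)\right) \frac{458}{57} = \left(644 - \frac{2509}{4}\right) \frac{458}{57} = \frac{67}{4} \cdot \frac{458}{57} = \frac{15343}{114}$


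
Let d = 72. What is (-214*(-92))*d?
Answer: 1417536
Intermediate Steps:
(-214*(-92))*d = -214*(-92)*72 = 19688*72 = 1417536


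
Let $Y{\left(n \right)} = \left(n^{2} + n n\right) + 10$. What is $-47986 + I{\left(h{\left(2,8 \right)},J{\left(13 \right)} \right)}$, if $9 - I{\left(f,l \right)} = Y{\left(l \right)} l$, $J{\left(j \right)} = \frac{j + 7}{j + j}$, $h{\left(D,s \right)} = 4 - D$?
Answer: $- \frac{105424369}{2197} \approx -47986.0$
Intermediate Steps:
$Y{\left(n \right)} = 10 + 2 n^{2}$ ($Y{\left(n \right)} = \left(n^{2} + n^{2}\right) + 10 = 2 n^{2} + 10 = 10 + 2 n^{2}$)
$J{\left(j \right)} = \frac{7 + j}{2 j}$
$I{\left(f,l \right)} = 9 - l \left(10 + 2 l^{2}\right)$ ($I{\left(f,l \right)} = 9 - \left(10 + 2 l^{2}\right) l = 9 - l \left(10 + 2 l^{2}\right)$)
$-47986 + I{\left(h{\left(2,8 \right)},J{\left(13 \right)} \right)} = -47986 + \left(9 - 2 \frac{7 + 13}{2 \cdot 13} \left(5 + \left(\frac{7 + 13}{2 \cdot 13}\right)^{2}\right)\right) = -47986 + \left(9 - 2 \cdot \frac{1}{2} \cdot \frac{1}{13} \cdot 20 \left(5 + \left(\frac{1}{2} \cdot \frac{1}{13} \cdot 20\right)^{2}\right)\right) = -47986 + \left(9 - \frac{20 \left(5 + \left(\frac{10}{13}\right)^{2}\right)}{13}\right) = -47986 + \left(9 - \frac{20 \left(5 + \frac{100}{169}\right)}{13}\right) = -47986 + \left(9 - \frac{20}{13} \cdot \frac{945}{169}\right) = -47986 + \left(9 - \frac{18900}{2197}\right) = -47986 + \frac{873}{2197} = - \frac{105424369}{2197}$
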